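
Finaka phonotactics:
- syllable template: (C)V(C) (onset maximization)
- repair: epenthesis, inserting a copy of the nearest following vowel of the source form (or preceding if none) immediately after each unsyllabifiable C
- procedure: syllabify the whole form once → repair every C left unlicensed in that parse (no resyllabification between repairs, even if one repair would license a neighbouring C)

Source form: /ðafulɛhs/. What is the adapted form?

ðafulɛhsɛ

Syllabifying with onset maximization leaves /s/ stranded (at most one coda consonant is licensed; onsets are limited to one consonant).
Inserting the epenthetic vowel yields /s/ → /sɛ/.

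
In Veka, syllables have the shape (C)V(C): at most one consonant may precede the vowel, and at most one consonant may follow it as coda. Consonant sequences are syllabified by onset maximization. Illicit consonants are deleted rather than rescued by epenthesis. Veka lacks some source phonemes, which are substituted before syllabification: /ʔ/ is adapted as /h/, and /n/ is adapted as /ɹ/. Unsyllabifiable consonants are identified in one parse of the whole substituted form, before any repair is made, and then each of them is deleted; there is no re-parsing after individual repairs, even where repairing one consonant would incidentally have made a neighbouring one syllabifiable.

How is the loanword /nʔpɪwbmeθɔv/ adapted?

pɪwmeθɔv

Substitution: /n/ → /ɹ/, /ʔ/ → /h/, giving /ɹhpɪwbmeθɔv/.
The consonants /ɹ/, /h/, /b/ cannot be parsed into a legal (C)V(C) syllable (at most one coda consonant is licensed; onsets are limited to one consonant).
Deletion applies to /ɹ/, /h/, /b/.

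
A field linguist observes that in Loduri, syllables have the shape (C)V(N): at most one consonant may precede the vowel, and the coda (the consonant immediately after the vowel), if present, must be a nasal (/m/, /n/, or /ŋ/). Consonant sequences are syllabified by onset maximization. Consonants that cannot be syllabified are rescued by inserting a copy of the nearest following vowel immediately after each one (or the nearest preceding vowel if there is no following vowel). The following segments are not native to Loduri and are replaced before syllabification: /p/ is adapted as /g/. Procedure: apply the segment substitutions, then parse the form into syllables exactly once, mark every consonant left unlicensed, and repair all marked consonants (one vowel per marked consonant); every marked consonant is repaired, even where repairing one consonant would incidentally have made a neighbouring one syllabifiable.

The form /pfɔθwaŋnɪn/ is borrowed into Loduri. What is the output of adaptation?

Substitution: /p/ → /g/, giving /gfɔθwaŋnɪn/.
Syllabifying with onset maximization leaves /g/, /θ/ stranded (only a nasal (/m/, /n/, or /ŋ/) is licensed in coda position; onsets are limited to one consonant).
Inserting the epenthetic vowel yields /g/ → /gɔ/, /θ/ → /θa/.

gɔfɔθawaŋnɪn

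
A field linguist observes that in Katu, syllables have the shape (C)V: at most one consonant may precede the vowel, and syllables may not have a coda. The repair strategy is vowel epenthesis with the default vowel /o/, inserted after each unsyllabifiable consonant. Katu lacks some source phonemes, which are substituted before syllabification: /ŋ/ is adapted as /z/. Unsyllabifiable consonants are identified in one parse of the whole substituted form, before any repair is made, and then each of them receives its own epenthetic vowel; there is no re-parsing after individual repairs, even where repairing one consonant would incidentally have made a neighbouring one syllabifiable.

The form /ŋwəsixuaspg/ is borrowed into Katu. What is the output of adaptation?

zowəsixuasopogo

Substitution: /ŋ/ → /z/, giving /zwəsixuaspg/.
Under (C)V, the unsyllabifiable consonants are /z/, /s/, /p/, /g/ (no codas are permitted; onsets are limited to one consonant).
Inserting the epenthetic vowel yields /z/ → /zo/, /s/ → /so/, /p/ → /po/, /g/ → /go/.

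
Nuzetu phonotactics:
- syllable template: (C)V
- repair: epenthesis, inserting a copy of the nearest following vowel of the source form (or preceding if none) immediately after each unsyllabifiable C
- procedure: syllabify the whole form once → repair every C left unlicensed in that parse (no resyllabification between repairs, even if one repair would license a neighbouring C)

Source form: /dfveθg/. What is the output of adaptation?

The consonants /d/, /f/, /θ/, /g/ cannot be parsed into a legal (C)V syllable (no codas are permitted; onsets are limited to one consonant).
Each unlicensed consonant becomes the onset of a new syllable: /d/ → /de/, /f/ → /fe/, /θ/ → /θe/, /g/ → /ge/.

defeveθege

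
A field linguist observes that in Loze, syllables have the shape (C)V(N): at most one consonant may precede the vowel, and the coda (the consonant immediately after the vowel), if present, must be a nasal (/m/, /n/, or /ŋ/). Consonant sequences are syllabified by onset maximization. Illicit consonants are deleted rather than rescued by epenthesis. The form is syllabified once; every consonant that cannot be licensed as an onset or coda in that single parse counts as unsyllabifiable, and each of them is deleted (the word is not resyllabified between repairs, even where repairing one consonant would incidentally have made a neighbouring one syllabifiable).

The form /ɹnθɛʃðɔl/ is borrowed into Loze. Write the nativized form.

θɛðɔ

Syllabifying with onset maximization leaves /ɹ/, /n/, /ʃ/, /l/ stranded (only a nasal (/m/, /n/, or /ŋ/) is licensed in coda position; onsets are limited to one consonant).
Deletion applies to /ɹ/, /n/, /ʃ/, /l/.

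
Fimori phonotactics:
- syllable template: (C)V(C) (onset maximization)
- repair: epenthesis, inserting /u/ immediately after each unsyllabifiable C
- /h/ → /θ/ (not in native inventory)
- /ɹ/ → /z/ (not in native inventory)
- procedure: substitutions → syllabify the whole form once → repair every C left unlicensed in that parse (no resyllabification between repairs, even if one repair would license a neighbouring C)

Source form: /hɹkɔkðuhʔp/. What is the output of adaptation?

θuzukɔkðuθʔupu

Substitution: /h/ → /θ/, /ɹ/ → /z/, giving /θzkɔkðuθʔp/.
Under (C)V(C), the unsyllabifiable consonants are /θ/, /z/, /ʔ/, /p/ (at most one coda consonant is licensed; onsets are limited to one consonant).
Each unlicensed consonant becomes the onset of a new syllable: /θ/ → /θu/, /z/ → /zu/, /ʔ/ → /ʔu/, /p/ → /pu/.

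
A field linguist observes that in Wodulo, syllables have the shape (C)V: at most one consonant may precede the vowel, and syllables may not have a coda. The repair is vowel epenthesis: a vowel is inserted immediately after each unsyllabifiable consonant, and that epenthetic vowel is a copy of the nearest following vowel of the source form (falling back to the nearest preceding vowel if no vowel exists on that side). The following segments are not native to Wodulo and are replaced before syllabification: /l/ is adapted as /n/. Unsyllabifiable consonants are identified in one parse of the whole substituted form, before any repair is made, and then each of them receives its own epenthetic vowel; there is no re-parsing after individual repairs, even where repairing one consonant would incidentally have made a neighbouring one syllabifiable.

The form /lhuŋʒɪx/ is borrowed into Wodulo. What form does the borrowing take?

nuhuŋɪʒɪxɪ

Substitution: /l/ → /n/, giving /nhuŋʒɪx/.
Under (C)V, the unsyllabifiable consonants are /n/, /ŋ/, /x/ (no codas are permitted; onsets are limited to one consonant).
Epenthesis after each stranded consonant: /n/ → /nu/, /ŋ/ → /ŋɪ/, /x/ → /xɪ/.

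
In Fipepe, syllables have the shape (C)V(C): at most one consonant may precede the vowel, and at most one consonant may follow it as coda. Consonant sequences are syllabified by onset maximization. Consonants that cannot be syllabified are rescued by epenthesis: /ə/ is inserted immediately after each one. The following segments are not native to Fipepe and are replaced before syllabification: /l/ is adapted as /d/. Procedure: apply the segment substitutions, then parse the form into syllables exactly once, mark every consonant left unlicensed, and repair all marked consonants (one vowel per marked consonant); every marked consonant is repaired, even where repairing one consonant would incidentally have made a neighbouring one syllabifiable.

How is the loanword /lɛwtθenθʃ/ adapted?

dɛwtəθenθəʃə

Substitution: /l/ → /d/, giving /dɛwtθenθʃ/.
Syllabifying with onset maximization leaves /t/, /θ/, /ʃ/ stranded (at most one coda consonant is licensed; onsets are limited to one consonant).
Inserting the epenthetic vowel yields /t/ → /tə/, /θ/ → /θə/, /ʃ/ → /ʃə/.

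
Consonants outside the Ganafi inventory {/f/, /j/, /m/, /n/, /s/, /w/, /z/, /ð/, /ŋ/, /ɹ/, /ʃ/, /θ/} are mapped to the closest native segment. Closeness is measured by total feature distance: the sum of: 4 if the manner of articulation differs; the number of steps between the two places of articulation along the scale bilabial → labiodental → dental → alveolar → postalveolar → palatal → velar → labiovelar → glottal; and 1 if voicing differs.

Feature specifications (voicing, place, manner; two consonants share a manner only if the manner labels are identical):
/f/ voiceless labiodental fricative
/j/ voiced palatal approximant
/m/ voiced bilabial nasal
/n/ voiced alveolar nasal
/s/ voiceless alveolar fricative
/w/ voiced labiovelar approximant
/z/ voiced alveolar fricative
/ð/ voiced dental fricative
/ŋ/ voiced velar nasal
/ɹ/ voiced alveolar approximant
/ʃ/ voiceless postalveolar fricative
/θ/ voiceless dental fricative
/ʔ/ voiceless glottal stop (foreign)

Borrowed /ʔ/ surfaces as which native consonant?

w

/w/ is closest: manner differs (stop→approximant, +4), place distance 1 (glottal→labiovelar), voicing differs (+1); total 6. Next closest is /ŋ/ at distance 7.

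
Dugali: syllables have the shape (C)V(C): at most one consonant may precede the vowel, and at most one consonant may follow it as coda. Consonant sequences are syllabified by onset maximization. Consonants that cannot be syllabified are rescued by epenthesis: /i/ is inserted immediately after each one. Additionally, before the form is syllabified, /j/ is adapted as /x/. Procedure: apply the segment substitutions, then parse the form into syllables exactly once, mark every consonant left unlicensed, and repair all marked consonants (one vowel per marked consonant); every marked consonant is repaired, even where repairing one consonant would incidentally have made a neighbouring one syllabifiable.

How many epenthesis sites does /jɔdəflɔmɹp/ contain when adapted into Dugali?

2

After substitution the input is /xɔdəflɔmɹp/.
The unsyllabifiable consonants are /ɹ/, /p/; each receives one epenthetic vowel.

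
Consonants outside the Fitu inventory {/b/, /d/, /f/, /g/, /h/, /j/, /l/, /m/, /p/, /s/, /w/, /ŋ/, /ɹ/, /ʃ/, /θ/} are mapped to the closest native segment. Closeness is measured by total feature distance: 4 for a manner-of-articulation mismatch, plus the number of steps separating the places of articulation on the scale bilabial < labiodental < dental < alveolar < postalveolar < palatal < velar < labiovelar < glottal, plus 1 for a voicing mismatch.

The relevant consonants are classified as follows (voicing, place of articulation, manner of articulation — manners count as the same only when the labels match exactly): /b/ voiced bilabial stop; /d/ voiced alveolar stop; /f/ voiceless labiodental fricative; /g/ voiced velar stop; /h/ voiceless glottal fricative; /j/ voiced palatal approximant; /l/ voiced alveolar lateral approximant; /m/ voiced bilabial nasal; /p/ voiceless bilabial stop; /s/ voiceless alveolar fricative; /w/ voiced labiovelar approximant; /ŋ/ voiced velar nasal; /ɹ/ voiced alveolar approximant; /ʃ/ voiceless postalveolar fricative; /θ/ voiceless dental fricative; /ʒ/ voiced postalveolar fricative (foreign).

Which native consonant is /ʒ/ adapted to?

ʃ

/ʃ/ is closest: same manner (fricative), place distance 0 (postalveolar→postalveolar), voicing differs (+1); total 1. Next closest is /s/ at distance 2.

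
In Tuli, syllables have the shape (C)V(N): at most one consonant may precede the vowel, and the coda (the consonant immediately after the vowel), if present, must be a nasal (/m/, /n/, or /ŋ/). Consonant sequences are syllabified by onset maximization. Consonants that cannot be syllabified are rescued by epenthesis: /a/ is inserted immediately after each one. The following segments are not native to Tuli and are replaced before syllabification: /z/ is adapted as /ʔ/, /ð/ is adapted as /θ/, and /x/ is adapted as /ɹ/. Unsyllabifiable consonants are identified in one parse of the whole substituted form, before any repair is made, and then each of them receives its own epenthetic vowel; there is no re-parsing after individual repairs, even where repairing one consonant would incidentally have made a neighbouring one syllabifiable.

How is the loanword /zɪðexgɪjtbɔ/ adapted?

Substitution: /z/ → /ʔ/, /ð/ → /θ/, /x/ → /ɹ/, giving /ʔɪθeɹgɪjtbɔ/.
Syllabifying with onset maximization leaves /ɹ/, /j/, /t/ stranded (only a nasal (/m/, /n/, or /ŋ/) is licensed in coda position; onsets are limited to one consonant).
Epenthesis after each stranded consonant: /ɹ/ → /ɹa/, /j/ → /ja/, /t/ → /ta/.

ʔɪθeɹagɪjatabɔ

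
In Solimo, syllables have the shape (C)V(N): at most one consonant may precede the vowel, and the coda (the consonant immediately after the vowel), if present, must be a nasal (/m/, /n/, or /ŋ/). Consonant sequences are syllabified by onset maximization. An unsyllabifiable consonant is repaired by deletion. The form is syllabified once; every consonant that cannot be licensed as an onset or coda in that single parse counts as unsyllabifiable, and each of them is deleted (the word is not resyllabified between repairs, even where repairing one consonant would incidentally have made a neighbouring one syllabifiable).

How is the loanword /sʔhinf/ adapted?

hin

The consonants /s/, /ʔ/, /f/ cannot be parsed into a legal (C)V(N) syllable (only a nasal (/m/, /n/, or /ŋ/) is licensed in coda position; onsets are limited to one consonant).
Deleting the stranded consonants removes /s/, /ʔ/, /f/.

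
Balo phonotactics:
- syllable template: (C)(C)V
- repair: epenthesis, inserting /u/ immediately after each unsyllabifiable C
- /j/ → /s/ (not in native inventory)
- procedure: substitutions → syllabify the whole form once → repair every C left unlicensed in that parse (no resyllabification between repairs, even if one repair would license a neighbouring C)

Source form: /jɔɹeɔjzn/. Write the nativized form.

sɔɹeɔsuzunu

Substitution: /j/ → /s/, giving /sɔɹeɔszn/.
Under (C)(C)V, the unsyllabifiable consonants are /s/, /z/, /n/ (no codas are permitted; onsets may contain at most 2 consonants).
Epenthesis after each stranded consonant: /s/ → /su/, /z/ → /zu/, /n/ → /nu/.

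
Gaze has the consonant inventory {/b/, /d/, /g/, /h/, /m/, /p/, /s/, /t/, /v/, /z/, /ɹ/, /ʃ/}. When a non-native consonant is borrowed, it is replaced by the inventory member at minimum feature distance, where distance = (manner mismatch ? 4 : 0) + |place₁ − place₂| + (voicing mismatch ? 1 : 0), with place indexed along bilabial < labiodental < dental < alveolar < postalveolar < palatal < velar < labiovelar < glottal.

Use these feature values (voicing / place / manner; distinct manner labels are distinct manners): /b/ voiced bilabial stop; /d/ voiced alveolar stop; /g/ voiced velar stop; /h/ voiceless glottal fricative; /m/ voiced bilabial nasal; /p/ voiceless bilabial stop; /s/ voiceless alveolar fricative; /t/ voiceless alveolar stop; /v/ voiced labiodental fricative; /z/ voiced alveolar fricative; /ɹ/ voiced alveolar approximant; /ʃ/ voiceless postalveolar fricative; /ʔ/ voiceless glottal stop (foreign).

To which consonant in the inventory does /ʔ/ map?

/g/ is closest: same manner (stop), place distance 2 (glottal→velar), voicing differs (+1); total 3. Next closest is /h/ at distance 4.

g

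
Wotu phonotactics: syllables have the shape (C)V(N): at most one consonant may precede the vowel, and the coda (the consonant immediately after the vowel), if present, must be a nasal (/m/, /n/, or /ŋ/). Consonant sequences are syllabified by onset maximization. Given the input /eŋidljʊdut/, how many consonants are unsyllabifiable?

Under (C)V(N), the unsyllabifiable consonants are /d/, /l/, /t/ (only a nasal (/m/, /n/, or /ŋ/) is licensed in coda position; onsets are limited to one consonant).

3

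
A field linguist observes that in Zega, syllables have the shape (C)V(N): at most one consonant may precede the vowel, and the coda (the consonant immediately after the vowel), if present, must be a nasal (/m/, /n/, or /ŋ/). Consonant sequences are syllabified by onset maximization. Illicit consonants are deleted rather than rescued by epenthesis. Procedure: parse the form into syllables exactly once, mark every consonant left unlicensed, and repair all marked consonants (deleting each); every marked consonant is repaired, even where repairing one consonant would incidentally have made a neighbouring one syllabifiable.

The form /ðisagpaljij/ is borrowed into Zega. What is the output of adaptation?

ðisapaji

Under (C)V(N), the unsyllabifiable consonants are /g/, /l/, /j/ (only a nasal (/m/, /n/, or /ŋ/) is licensed in coda position; onsets are limited to one consonant).
Deletion applies to /g/, /l/, /j/.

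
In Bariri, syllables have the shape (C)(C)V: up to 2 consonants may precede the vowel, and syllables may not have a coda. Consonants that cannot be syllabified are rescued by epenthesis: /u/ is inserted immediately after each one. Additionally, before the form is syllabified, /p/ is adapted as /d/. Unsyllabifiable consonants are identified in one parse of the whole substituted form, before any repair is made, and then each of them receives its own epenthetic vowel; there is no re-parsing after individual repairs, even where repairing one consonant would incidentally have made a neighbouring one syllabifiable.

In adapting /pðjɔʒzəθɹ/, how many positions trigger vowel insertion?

3

After substitution the input is /dðjɔʒzəθɹ/.
The unsyllabifiable consonants are /d/, /θ/, /ɹ/; each receives one epenthetic vowel.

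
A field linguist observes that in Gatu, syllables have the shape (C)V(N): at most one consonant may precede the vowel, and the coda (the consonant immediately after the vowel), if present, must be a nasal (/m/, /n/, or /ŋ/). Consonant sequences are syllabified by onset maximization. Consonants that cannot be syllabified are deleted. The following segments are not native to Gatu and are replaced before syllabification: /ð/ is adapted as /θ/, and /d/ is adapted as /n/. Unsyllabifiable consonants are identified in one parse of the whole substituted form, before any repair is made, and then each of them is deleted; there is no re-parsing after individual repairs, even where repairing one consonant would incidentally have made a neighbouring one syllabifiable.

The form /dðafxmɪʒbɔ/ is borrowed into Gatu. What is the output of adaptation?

Substitution: /d/ → /n/, /ð/ → /θ/, giving /nθafxmɪʒbɔ/.
Under (C)V(N), the unsyllabifiable consonants are /n/, /f/, /x/, /ʒ/ (only a nasal (/m/, /n/, or /ŋ/) is licensed in coda position; onsets are limited to one consonant).
Each unlicensed consonant is deleted: /n/, /f/, /x/, /ʒ/.

θamɪbɔ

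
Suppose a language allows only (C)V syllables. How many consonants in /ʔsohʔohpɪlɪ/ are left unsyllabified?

Syllabifying with onset maximization leaves /ʔ/, /h/, /h/ stranded (no codas are permitted; onsets are limited to one consonant).

3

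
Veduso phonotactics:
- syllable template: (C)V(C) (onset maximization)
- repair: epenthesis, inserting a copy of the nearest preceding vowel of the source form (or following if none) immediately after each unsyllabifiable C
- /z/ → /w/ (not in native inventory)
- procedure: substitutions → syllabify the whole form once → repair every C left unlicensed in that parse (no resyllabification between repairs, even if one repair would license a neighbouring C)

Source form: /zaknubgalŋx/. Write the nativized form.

Substitution: /z/ → /w/, giving /waknubgalŋx/.
Under (C)V(C), the unsyllabifiable consonants are /ŋ/, /x/ (at most one coda consonant is licensed; onsets are limited to one consonant).
Epenthesis after each stranded consonant: /ŋ/ → /ŋa/, /x/ → /xa/.

waknubgalŋaxa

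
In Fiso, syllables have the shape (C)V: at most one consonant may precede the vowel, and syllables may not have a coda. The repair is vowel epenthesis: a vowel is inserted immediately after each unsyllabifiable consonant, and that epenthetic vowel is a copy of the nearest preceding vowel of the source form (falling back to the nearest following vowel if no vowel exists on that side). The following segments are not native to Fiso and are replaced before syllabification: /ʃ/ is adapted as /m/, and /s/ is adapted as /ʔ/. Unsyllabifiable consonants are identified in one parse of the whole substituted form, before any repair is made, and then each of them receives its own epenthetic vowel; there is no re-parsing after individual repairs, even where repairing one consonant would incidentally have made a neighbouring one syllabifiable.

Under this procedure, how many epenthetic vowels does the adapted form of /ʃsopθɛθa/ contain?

After substitution the input is /mʔopθɛθa/.
The unsyllabifiable consonants are /m/, /p/; each receives one epenthetic vowel.

2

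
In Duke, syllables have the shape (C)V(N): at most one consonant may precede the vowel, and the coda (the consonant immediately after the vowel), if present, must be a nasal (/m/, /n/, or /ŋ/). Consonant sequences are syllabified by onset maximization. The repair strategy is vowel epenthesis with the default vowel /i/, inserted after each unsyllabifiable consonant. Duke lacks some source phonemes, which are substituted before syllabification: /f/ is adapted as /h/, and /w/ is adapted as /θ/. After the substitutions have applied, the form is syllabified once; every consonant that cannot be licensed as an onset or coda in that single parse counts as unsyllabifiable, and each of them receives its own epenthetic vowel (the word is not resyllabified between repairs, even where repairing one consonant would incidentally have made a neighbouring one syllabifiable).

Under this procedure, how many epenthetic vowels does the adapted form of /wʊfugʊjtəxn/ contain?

After substitution the input is /θʊhugʊjtəxn/.
The unsyllabifiable consonants are /j/, /x/, /n/; each receives one epenthetic vowel.

3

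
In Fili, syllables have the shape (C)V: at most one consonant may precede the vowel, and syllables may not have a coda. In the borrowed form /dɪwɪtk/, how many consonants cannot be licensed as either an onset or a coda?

2

The consonants /t/, /k/ cannot be parsed into a legal (C)V syllable (no codas are permitted; onsets are limited to one consonant).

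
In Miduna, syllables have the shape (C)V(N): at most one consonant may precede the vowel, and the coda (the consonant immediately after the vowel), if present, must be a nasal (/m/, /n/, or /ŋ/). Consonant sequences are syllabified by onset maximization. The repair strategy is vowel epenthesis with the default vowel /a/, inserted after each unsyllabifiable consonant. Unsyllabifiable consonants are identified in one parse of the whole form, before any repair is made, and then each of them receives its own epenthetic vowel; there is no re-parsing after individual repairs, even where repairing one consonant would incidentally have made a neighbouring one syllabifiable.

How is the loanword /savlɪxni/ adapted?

savalɪxani

The consonants /v/, /x/ cannot be parsed into a legal (C)V(N) syllable (only a nasal (/m/, /n/, or /ŋ/) is licensed in coda position; onsets are limited to one consonant).
Epenthesis after each stranded consonant: /v/ → /va/, /x/ → /xa/.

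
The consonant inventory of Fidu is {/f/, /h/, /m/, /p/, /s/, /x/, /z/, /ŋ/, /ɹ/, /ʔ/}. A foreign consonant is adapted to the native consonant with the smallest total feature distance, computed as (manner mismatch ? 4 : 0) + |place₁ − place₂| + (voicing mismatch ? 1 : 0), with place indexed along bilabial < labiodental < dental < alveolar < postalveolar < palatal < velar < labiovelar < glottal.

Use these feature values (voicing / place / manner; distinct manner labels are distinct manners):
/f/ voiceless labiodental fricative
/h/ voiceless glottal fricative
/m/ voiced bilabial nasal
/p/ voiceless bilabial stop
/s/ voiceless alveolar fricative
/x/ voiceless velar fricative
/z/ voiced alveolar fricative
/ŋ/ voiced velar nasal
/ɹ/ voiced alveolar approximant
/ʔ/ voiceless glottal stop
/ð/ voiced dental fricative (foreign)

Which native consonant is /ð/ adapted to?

z

/z/ is closest: same manner (fricative), place distance 1 (dental→alveolar), same voicing; total 1. Next closest is /f/ at distance 2.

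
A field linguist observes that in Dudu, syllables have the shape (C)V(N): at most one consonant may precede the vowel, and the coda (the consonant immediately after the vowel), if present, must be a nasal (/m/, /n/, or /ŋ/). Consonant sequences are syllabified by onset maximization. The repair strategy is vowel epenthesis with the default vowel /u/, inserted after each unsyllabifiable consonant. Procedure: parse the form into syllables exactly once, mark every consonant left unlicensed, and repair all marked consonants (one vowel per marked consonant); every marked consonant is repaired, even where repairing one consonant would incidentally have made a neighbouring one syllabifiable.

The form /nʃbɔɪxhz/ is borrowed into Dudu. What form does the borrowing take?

nuʃubɔɪxuhuzu

Under (C)V(N), the unsyllabifiable consonants are /n/, /ʃ/, /x/, /h/, /z/ (only a nasal (/m/, /n/, or /ŋ/) is licensed in coda position; onsets are limited to one consonant).
Inserting the epenthetic vowel yields /n/ → /nu/, /ʃ/ → /ʃu/, /x/ → /xu/, /h/ → /hu/, /z/ → /zu/.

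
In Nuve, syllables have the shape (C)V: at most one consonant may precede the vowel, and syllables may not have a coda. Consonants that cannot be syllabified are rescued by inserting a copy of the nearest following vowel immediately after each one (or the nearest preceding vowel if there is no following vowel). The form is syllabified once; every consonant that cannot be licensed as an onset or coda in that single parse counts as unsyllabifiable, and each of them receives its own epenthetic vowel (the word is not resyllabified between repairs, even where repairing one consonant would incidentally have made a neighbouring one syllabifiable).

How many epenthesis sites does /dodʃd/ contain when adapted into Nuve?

3

The unsyllabifiable consonants are /d/, /ʃ/, /d/; each receives one epenthetic vowel.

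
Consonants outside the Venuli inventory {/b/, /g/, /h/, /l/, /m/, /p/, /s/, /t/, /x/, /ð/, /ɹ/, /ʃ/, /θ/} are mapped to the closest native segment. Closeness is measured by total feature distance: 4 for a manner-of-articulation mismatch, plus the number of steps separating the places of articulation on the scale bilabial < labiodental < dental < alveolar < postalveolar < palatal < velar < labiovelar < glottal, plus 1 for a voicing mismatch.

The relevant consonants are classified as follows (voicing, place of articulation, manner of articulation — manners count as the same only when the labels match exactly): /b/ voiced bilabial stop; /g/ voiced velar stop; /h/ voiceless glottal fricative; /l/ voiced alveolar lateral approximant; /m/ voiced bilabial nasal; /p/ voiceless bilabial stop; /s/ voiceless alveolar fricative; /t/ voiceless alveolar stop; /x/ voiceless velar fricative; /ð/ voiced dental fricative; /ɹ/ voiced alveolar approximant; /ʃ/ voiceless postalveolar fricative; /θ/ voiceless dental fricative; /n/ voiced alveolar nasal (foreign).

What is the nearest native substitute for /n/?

/m/ is closest: same manner (nasal), place distance 3 (alveolar→bilabial), same voicing; total 3. Next closest is /l/ at distance 4.

m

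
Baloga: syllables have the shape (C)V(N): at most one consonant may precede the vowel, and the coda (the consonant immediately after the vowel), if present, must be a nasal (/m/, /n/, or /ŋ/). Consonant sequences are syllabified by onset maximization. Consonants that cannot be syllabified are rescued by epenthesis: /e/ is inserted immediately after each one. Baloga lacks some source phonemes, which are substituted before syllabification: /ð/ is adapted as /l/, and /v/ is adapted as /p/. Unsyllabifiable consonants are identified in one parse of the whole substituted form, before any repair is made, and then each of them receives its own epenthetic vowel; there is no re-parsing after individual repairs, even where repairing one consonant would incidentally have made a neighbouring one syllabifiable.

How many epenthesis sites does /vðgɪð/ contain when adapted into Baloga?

After substitution the input is /plgɪl/.
The unsyllabifiable consonants are /p/, /l/, /l/; each receives one epenthetic vowel.

3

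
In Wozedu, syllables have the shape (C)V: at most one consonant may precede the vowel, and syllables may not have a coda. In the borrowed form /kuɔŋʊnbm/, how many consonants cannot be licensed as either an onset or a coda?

3

Syllabifying with onset maximization leaves /n/, /b/, /m/ stranded (no codas are permitted; onsets are limited to one consonant).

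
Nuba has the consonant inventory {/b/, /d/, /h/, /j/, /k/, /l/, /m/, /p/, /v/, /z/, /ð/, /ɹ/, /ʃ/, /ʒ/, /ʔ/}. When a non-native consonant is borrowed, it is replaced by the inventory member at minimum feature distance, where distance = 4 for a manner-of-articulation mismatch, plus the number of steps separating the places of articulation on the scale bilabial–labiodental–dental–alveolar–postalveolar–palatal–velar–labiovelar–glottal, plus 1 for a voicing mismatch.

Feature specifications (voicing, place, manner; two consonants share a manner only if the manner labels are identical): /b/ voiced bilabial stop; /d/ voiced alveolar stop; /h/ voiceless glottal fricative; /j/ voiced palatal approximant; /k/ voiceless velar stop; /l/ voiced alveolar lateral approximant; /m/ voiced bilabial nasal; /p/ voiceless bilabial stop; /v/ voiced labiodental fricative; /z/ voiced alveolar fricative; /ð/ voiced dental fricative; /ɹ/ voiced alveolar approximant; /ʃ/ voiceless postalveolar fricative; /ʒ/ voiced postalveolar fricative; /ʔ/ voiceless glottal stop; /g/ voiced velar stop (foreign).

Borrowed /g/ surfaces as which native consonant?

k

/k/ is closest: same manner (stop), place distance 0 (velar→velar), voicing differs (+1); total 1. Next closest is /d/ at distance 3.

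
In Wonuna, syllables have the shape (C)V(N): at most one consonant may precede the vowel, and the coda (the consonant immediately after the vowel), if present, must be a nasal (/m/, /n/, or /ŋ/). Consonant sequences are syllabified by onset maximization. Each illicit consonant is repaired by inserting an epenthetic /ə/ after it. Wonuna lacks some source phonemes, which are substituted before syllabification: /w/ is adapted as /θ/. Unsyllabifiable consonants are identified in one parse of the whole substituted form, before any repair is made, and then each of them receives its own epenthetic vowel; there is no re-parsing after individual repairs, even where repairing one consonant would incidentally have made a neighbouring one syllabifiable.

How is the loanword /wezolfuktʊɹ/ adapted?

θezoləfukətʊɹə

Substitution: /w/ → /θ/, giving /θezolfuktʊɹ/.
Under (C)V(N), the unsyllabifiable consonants are /l/, /k/, /ɹ/ (only a nasal (/m/, /n/, or /ŋ/) is licensed in coda position; onsets are limited to one consonant).
Epenthesis after each stranded consonant: /l/ → /lə/, /k/ → /kə/, /ɹ/ → /ɹə/.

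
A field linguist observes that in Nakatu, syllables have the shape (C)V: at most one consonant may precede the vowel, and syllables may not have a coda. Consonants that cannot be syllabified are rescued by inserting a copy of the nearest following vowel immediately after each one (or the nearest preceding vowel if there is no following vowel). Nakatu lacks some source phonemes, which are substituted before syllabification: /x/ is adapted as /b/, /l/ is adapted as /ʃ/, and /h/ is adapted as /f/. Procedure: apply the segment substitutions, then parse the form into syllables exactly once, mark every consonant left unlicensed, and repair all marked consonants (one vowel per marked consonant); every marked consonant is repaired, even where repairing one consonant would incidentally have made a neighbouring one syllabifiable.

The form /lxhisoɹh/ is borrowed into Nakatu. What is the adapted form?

Substitution: /l/ → /ʃ/, /x/ → /b/, /h/ → /f/, giving /ʃbfisoɹf/.
Syllabifying with onset maximization leaves /ʃ/, /b/, /ɹ/, /f/ stranded (no codas are permitted; onsets are limited to one consonant).
Each unlicensed consonant becomes the onset of a new syllable: /ʃ/ → /ʃi/, /b/ → /bi/, /ɹ/ → /ɹo/, /f/ → /fo/.

ʃibifisoɹofo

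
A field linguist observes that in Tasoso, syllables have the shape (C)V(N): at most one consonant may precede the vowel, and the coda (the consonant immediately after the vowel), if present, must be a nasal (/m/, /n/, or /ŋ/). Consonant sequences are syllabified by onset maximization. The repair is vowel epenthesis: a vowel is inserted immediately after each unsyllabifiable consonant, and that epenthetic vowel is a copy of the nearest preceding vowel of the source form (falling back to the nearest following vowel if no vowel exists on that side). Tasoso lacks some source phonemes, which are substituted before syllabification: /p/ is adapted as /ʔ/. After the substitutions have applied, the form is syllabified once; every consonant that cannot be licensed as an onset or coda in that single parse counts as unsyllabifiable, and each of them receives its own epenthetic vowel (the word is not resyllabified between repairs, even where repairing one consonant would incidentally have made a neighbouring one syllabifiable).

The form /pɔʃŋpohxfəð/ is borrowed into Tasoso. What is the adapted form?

ʔɔʃɔŋɔʔohoxofəðə

Substitution: /p/ → /ʔ/, giving /ʔɔʃŋʔohxfəð/.
Under (C)V(N), the unsyllabifiable consonants are /ʃ/, /ŋ/, /h/, /x/, /ð/ (only a nasal (/m/, /n/, or /ŋ/) is licensed in coda position; onsets are limited to one consonant).
Inserting the epenthetic vowel yields /ʃ/ → /ʃɔ/, /ŋ/ → /ŋɔ/, /h/ → /ho/, /x/ → /xo/, /ð/ → /ðə/.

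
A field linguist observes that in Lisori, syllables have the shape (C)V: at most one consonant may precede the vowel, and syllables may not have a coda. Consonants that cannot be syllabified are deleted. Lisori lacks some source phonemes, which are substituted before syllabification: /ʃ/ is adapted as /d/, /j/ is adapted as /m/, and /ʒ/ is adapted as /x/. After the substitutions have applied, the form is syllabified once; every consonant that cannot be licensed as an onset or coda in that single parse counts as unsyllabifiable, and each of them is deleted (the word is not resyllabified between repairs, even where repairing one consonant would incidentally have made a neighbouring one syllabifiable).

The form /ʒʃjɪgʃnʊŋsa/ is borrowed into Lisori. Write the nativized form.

mɪnʊsa

Substitution: /ʒ/ → /x/, /ʃ/ → /d/, /j/ → /m/, giving /xdmɪgdnʊŋsa/.
Syllabifying with onset maximization leaves /x/, /d/, /g/, /d/, /ŋ/ stranded (no codas are permitted; onsets are limited to one consonant).
Deleting the stranded consonants removes /x/, /d/, /g/, /d/, /ŋ/.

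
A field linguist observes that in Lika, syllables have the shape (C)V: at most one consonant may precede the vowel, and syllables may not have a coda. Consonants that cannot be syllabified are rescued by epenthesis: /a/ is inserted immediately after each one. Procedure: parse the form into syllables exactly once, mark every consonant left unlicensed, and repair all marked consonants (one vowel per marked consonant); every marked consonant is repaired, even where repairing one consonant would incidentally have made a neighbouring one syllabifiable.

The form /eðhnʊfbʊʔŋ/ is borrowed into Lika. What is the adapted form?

The consonants /ð/, /h/, /f/, /ʔ/, /ŋ/ cannot be parsed into a legal (C)V syllable (no codas are permitted; onsets are limited to one consonant).
Each unlicensed consonant becomes the onset of a new syllable: /ð/ → /ða/, /h/ → /ha/, /f/ → /fa/, /ʔ/ → /ʔa/, /ŋ/ → /ŋa/.

eðahanʊfabʊʔaŋa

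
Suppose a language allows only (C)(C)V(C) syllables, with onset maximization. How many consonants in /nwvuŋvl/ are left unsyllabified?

The consonants /n/, /v/, /l/ cannot be parsed into a legal (C)(C)V(C) syllable (at most one coda consonant is licensed; onsets may contain at most 2 consonants).

3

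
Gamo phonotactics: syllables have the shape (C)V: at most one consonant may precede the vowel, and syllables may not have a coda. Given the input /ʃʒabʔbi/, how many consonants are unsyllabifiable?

Syllabifying with onset maximization leaves /ʃ/, /b/, /ʔ/ stranded (no codas are permitted; onsets are limited to one consonant).

3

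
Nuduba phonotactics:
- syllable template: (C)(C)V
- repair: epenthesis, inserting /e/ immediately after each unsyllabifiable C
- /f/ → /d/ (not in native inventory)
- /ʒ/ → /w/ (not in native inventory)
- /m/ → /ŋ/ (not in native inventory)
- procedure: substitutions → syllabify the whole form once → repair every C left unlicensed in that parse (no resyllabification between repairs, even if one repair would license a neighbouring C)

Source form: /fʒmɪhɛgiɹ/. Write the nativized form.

dewŋɪhɛgiɹe

Substitution: /f/ → /d/, /ʒ/ → /w/, /m/ → /ŋ/, giving /dwŋɪhɛgiɹ/.
Syllabifying with onset maximization leaves /d/, /ɹ/ stranded (no codas are permitted; onsets may contain at most 2 consonants).
Epenthesis after each stranded consonant: /d/ → /de/, /ɹ/ → /ɹe/.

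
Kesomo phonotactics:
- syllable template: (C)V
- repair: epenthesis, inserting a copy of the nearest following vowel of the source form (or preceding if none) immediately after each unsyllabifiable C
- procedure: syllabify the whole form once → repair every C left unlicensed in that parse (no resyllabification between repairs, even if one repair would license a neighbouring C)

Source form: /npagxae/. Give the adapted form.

Syllabifying with onset maximization leaves /n/, /g/ stranded (no codas are permitted; onsets are limited to one consonant).
Each unlicensed consonant becomes the onset of a new syllable: /n/ → /na/, /g/ → /ga/.

napagaxae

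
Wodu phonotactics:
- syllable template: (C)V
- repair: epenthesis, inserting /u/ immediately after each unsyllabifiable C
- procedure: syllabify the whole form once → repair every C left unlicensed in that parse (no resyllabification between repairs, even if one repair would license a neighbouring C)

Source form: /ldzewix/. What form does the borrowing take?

Syllabifying with onset maximization leaves /l/, /d/, /x/ stranded (no codas are permitted; onsets are limited to one consonant).
Epenthesis after each stranded consonant: /l/ → /lu/, /d/ → /du/, /x/ → /xu/.

luduzewixu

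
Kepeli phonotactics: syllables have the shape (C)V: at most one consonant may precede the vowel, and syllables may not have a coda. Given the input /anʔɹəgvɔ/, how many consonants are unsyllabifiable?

3

The consonants /n/, /ʔ/, /g/ cannot be parsed into a legal (C)V syllable (no codas are permitted; onsets are limited to one consonant).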